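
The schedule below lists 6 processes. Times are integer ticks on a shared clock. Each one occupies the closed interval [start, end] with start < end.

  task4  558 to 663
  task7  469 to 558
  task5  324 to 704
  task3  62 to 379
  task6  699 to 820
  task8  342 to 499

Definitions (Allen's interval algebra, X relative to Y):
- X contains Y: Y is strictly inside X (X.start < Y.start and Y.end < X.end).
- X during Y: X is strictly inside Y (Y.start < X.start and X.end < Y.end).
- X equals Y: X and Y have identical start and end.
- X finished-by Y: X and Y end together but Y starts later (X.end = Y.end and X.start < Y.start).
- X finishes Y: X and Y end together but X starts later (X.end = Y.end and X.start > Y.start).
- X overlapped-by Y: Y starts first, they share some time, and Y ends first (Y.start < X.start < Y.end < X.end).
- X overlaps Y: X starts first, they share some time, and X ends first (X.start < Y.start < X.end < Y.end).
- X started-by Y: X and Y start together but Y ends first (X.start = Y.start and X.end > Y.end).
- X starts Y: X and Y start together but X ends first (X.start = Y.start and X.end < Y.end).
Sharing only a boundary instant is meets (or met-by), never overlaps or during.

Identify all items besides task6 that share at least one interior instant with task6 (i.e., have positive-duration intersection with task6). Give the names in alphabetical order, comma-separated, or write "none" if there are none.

task5

Target task6 = [699, 820].
task3 [62, 379] → before → no.
task4 [558, 663] → before → no.
task5 [324, 704] → overlaps → yes.
task7 [469, 558] → before → no.
task8 [342, 499] → before → no.
Result: task5.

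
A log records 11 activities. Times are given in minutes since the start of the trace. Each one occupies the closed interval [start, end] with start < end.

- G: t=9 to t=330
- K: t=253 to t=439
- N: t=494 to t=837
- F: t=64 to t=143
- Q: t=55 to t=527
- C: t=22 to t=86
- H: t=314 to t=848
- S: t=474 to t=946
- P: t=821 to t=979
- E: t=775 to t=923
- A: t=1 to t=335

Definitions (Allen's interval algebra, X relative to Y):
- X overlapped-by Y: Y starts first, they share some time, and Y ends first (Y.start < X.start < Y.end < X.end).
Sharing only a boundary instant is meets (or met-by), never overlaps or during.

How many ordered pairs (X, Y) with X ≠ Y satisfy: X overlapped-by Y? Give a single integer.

19

Checking all 110 ordered pairs for relation 'overlapped-by'; matching pairs in alphabetical order:
(E, H): E overlapped-by H ✓
(E, N): E overlapped-by N ✓
(F, C): F overlapped-by C ✓
(H, A): H overlapped-by A ✓
(H, G): H overlapped-by G ✓
(H, K): H overlapped-by K ✓
(H, Q): H overlapped-by Q ✓
(K, A): K overlapped-by A ✓
(K, G): K overlapped-by G ✓
(N, Q): N overlapped-by Q ✓
(P, E): P overlapped-by E ✓
(P, H): P overlapped-by H ✓
(P, N): P overlapped-by N ✓
(P, S): P overlapped-by S ✓
(Q, A): Q overlapped-by A ✓
(Q, C): Q overlapped-by C ✓
(Q, G): Q overlapped-by G ✓
(S, H): S overlapped-by H ✓
(S, Q): S overlapped-by Q ✓
Count: 19.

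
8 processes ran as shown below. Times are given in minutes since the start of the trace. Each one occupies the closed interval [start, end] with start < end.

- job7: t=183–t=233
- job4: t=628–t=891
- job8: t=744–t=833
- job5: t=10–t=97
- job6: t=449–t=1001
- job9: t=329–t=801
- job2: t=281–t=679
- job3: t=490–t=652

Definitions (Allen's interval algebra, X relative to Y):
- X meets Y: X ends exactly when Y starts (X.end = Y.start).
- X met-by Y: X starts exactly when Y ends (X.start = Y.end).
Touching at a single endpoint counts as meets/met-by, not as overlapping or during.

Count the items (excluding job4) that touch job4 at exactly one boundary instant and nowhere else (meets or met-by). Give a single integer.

0

Target job4 = [t=628, t=891].
job2 [t=281, t=679] → overlaps → no.
job3 [t=490, t=652] → overlaps → no.
job5 [t=10, t=97] → before → no.
job6 [t=449, t=1001] → contains → no.
job7 [t=183, t=233] → before → no.
job8 [t=744, t=833] → during → no.
job9 [t=329, t=801] → overlaps → no.
Total: 0.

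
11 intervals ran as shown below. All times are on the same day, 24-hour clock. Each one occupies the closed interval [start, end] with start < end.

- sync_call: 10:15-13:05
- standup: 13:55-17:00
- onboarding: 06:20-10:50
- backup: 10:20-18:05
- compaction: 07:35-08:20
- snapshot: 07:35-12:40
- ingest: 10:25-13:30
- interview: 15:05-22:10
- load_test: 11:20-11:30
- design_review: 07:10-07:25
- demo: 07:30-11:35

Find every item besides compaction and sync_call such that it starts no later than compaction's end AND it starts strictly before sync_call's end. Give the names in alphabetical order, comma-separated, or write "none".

demo, design_review, onboarding, snapshot

Conditions: its start is no later than compaction's end (X.start <= 08:20) AND its start is strictly before sync_call's end (X.start < 13:05).
backup: start 10:20 <= 08:20? ✗; start 10:20 < 13:05? ✓ → no.
demo: start 07:30 <= 08:20? ✓; start 07:30 < 13:05? ✓ → yes.
design_review: start 07:10 <= 08:20? ✓; start 07:10 < 13:05? ✓ → yes.
ingest: start 10:25 <= 08:20? ✗; start 10:25 < 13:05? ✓ → no.
interview: start 15:05 <= 08:20? ✗; start 15:05 < 13:05? ✗ → no.
load_test: start 11:20 <= 08:20? ✗; start 11:20 < 13:05? ✓ → no.
onboarding: start 06:20 <= 08:20? ✓; start 06:20 < 13:05? ✓ → yes.
snapshot: start 07:35 <= 08:20? ✓; start 07:35 < 13:05? ✓ → yes.
standup: start 13:55 <= 08:20? ✗; start 13:55 < 13:05? ✗ → no.
Result: demo, design_review, onboarding, snapshot.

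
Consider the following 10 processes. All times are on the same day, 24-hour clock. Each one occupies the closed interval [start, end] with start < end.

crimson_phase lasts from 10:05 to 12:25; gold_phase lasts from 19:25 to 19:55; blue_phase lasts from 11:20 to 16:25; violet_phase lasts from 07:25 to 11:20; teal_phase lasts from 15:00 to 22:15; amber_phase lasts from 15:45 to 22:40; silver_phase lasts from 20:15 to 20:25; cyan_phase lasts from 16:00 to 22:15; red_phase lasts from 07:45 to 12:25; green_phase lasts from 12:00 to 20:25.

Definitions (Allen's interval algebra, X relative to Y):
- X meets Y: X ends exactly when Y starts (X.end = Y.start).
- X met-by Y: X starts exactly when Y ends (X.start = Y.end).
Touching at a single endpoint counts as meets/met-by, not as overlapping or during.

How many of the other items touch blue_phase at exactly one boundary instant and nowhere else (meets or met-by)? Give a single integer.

1

Target blue_phase = [11:20, 16:25].
amber_phase [15:45, 22:40] → overlapped-by → no.
crimson_phase [10:05, 12:25] → overlaps → no.
cyan_phase [16:00, 22:15] → overlapped-by → no.
gold_phase [19:25, 19:55] → after → no.
green_phase [12:00, 20:25] → overlapped-by → no.
red_phase [07:45, 12:25] → overlaps → no.
silver_phase [20:15, 20:25] → after → no.
teal_phase [15:00, 22:15] → overlapped-by → no.
violet_phase [07:25, 11:20] → meets → counts.
Total: 1.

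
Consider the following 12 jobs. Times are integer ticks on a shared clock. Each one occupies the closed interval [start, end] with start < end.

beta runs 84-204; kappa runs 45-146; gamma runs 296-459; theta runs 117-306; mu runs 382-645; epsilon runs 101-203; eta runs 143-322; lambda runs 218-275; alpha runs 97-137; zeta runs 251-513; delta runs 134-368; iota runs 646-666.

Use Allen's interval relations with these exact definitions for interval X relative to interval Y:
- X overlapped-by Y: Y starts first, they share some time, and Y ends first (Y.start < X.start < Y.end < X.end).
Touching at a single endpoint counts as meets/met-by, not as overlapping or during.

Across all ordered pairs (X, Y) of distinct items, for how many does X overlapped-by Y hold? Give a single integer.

Checking all 132 ordered pairs for relation 'overlapped-by'; matching pairs in alphabetical order:
(beta, kappa): beta overlapped-by kappa ✓
(delta, alpha): delta overlapped-by alpha ✓
(delta, beta): delta overlapped-by beta ✓
(delta, epsilon): delta overlapped-by epsilon ✓
(delta, kappa): delta overlapped-by kappa ✓
(delta, theta): delta overlapped-by theta ✓
(epsilon, alpha): epsilon overlapped-by alpha ✓
(epsilon, kappa): epsilon overlapped-by kappa ✓
(eta, beta): eta overlapped-by beta ✓
(eta, epsilon): eta overlapped-by epsilon ✓
(eta, kappa): eta overlapped-by kappa ✓
(eta, theta): eta overlapped-by theta ✓
(gamma, delta): gamma overlapped-by delta ✓
(gamma, eta): gamma overlapped-by eta ✓
(gamma, theta): gamma overlapped-by theta ✓
(mu, gamma): mu overlapped-by gamma ✓
(mu, zeta): mu overlapped-by zeta ✓
(theta, alpha): theta overlapped-by alpha ✓
(theta, beta): theta overlapped-by beta ✓
(theta, epsilon): theta overlapped-by epsilon ✓
(theta, kappa): theta overlapped-by kappa ✓
(zeta, delta): zeta overlapped-by delta ✓
(zeta, eta): zeta overlapped-by eta ✓
(zeta, lambda): zeta overlapped-by lambda ✓
... plus 1 further pairs not listed.
Count: 25.

25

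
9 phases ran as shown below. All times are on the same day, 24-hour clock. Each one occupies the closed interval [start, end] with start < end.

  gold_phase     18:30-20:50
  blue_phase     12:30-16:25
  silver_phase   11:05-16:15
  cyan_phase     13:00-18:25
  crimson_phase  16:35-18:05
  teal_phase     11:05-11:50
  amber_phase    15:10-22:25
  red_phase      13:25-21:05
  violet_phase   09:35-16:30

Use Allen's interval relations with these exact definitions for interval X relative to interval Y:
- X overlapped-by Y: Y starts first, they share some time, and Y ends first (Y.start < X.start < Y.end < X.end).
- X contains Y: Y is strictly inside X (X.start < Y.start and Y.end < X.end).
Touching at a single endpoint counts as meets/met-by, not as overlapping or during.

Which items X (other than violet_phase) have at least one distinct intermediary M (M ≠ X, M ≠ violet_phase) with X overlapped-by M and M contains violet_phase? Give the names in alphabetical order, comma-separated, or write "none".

Target violet_phase = [09:35, 16:30].
Intermediaries M with M contains violet_phase: none.
Union: none.

none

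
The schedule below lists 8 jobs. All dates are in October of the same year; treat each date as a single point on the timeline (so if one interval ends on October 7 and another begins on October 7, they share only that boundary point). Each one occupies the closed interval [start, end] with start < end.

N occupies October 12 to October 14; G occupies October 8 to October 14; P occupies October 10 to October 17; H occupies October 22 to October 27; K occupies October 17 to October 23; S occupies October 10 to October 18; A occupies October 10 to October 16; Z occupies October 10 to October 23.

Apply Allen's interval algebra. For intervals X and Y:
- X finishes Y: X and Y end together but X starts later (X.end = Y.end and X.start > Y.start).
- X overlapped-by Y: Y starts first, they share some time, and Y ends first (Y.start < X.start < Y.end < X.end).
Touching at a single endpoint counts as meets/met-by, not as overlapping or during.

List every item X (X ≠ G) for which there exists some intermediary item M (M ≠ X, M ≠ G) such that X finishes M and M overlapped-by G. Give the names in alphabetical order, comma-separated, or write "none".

Target G = [October 8, October 14].
Intermediaries M with M overlapped-by G: A, P, S, Z.
Via A — items with X finishes A: none.
Via P — items with X finishes P: none.
Via S — items with X finishes S: none.
Via Z — items with X finishes Z: K.
Union: K.

K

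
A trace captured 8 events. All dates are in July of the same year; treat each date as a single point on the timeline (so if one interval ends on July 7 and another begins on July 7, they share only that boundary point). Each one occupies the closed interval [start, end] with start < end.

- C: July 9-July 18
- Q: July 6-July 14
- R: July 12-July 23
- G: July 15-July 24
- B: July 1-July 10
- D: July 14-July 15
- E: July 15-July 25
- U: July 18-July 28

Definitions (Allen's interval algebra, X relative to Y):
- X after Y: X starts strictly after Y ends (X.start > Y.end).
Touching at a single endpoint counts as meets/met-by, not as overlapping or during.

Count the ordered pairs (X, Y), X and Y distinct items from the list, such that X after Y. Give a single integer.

9

Checking all 56 ordered pairs for relation 'after'; matching pairs in alphabetical order:
(D, B): D after B ✓
(E, B): E after B ✓
(E, Q): E after Q ✓
(G, B): G after B ✓
(G, Q): G after Q ✓
(R, B): R after B ✓
(U, B): U after B ✓
(U, D): U after D ✓
(U, Q): U after Q ✓
Count: 9.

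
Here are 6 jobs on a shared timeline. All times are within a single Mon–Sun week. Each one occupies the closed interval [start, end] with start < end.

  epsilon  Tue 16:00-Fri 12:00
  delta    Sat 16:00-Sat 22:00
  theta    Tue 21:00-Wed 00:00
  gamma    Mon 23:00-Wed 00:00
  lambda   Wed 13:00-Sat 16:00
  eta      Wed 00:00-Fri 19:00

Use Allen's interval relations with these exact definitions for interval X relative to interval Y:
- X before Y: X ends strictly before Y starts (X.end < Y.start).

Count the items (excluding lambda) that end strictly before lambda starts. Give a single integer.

Target lambda = [Wed 13:00, Sat 16:00].
delta [Sat 16:00, Sat 22:00] → met-by → no.
epsilon [Tue 16:00, Fri 12:00] → overlaps → no.
eta [Wed 00:00, Fri 19:00] → overlaps → no.
gamma [Mon 23:00, Wed 00:00] → before → counts.
theta [Tue 21:00, Wed 00:00] → before → counts.
Total: 2.

2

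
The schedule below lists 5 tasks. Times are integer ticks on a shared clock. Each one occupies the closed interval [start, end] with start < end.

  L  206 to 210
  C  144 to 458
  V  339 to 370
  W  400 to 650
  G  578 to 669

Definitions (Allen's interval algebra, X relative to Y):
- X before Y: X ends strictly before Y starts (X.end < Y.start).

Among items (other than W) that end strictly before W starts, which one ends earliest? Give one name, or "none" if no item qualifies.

Target W = [400, 650].
C [144, 458] → overlaps → excluded.
G [578, 669] → overlapped-by → excluded.
L [206, 210] → before → candidate.
V [339, 370] → before → candidate.
Among candidates, earliest end is 210 → L.

L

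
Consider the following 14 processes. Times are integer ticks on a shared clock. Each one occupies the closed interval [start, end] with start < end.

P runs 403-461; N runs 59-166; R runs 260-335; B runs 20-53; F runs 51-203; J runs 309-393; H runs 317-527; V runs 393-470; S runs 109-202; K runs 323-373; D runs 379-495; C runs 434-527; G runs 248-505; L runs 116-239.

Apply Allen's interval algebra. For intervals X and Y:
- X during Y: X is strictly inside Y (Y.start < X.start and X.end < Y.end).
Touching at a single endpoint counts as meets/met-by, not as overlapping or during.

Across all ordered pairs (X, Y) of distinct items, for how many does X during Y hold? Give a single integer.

16

Checking all 182 ordered pairs for relation 'during'; matching pairs in alphabetical order:
(D, G): D during G ✓
(D, H): D during H ✓
(J, G): J during G ✓
(K, G): K during G ✓
(K, H): K during H ✓
(K, J): K during J ✓
(N, F): N during F ✓
(P, D): P during D ✓
(P, G): P during G ✓
(P, H): P during H ✓
(P, V): P during V ✓
(R, G): R during G ✓
(S, F): S during F ✓
(V, D): V during D ✓
(V, G): V during G ✓
(V, H): V during H ✓
Count: 16.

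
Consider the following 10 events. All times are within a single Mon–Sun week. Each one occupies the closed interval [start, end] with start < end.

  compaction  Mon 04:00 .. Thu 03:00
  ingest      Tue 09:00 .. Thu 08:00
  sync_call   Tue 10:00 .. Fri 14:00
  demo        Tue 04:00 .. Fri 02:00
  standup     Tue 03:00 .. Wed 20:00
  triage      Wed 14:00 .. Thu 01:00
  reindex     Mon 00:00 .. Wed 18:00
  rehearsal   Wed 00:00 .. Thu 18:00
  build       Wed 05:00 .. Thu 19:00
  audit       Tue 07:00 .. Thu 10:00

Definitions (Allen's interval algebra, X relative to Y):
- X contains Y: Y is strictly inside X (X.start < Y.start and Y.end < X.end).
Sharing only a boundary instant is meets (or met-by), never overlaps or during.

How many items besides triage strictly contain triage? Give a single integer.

Target triage = [Wed 14:00, Thu 01:00].
audit [Tue 07:00, Thu 10:00] → contains → counts.
build [Wed 05:00, Thu 19:00] → contains → counts.
compaction [Mon 04:00, Thu 03:00] → contains → counts.
demo [Tue 04:00, Fri 02:00] → contains → counts.
ingest [Tue 09:00, Thu 08:00] → contains → counts.
rehearsal [Wed 00:00, Thu 18:00] → contains → counts.
reindex [Mon 00:00, Wed 18:00] → overlaps → no.
standup [Tue 03:00, Wed 20:00] → overlaps → no.
sync_call [Tue 10:00, Fri 14:00] → contains → counts.
Total: 7.

7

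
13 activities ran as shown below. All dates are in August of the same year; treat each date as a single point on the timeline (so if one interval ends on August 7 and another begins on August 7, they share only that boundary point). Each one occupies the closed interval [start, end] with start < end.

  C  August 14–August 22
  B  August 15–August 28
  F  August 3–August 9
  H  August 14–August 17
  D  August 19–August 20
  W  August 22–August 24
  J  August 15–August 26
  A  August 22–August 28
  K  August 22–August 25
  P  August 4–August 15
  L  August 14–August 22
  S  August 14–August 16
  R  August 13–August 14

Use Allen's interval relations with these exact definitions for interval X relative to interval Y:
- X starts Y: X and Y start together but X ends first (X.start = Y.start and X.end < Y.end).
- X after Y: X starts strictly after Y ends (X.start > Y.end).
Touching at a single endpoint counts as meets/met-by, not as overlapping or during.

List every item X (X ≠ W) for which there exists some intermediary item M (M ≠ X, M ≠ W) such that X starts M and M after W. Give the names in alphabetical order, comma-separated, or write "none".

Target W = [August 22, August 24].
Intermediaries M with M after W: none.
Union: none.

none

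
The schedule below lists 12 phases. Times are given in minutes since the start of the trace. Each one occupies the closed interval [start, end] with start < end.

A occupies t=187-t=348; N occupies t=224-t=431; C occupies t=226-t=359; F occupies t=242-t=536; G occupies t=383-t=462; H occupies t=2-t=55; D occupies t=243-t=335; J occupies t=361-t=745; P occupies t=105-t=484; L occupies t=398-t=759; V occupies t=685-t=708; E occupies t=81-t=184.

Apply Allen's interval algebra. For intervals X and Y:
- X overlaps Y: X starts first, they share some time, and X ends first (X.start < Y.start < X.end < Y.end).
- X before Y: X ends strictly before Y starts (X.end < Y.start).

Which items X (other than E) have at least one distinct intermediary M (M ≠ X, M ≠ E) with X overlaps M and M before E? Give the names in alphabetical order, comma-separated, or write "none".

none

Target E = [t=81, t=184].
Intermediaries M with M before E: H.
Via H — items with X overlaps H: none.
Union: none.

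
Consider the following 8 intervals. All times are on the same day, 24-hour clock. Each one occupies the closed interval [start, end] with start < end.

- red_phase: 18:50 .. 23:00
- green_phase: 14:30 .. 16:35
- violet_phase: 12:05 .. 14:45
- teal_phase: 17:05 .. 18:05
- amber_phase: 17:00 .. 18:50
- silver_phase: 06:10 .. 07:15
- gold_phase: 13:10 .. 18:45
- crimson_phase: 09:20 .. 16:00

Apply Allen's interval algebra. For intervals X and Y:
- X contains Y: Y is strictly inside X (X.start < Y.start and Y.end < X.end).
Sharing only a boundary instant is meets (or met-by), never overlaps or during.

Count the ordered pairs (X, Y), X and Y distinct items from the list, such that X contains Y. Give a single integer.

Checking all 56 ordered pairs for relation 'contains'; matching pairs in alphabetical order:
(amber_phase, teal_phase): amber_phase contains teal_phase ✓
(crimson_phase, violet_phase): crimson_phase contains violet_phase ✓
(gold_phase, green_phase): gold_phase contains green_phase ✓
(gold_phase, teal_phase): gold_phase contains teal_phase ✓
Count: 4.

4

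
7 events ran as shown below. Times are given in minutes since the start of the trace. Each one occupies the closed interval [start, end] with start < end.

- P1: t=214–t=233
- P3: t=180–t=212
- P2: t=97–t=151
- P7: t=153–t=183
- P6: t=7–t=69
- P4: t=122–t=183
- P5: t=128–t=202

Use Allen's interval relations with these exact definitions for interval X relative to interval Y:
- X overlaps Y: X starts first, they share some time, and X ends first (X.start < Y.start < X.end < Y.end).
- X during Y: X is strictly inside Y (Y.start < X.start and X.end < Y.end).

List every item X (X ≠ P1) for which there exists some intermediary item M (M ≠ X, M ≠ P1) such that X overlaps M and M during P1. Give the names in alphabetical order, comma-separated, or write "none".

none

Target P1 = [t=214, t=233].
Intermediaries M with M during P1: none.
Union: none.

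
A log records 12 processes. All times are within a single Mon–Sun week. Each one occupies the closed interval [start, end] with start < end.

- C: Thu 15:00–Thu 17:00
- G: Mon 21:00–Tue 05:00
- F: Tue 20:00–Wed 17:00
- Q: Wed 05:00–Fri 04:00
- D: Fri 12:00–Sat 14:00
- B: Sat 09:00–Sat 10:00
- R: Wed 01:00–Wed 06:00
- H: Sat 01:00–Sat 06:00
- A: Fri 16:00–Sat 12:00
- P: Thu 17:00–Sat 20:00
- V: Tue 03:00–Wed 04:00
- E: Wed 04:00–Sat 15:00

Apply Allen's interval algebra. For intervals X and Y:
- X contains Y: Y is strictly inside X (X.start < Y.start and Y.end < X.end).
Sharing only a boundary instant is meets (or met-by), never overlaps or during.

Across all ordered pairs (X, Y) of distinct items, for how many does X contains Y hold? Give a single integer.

Checking all 132 ordered pairs for relation 'contains'; matching pairs in alphabetical order:
(A, B): A contains B ✓
(A, H): A contains H ✓
(D, A): D contains A ✓
(D, B): D contains B ✓
(D, H): D contains H ✓
(E, A): E contains A ✓
(E, B): E contains B ✓
(E, C): E contains C ✓
(E, D): E contains D ✓
(E, H): E contains H ✓
(E, Q): E contains Q ✓
(F, R): F contains R ✓
(P, A): P contains A ✓
(P, B): P contains B ✓
(P, D): P contains D ✓
(P, H): P contains H ✓
(Q, C): Q contains C ✓
Count: 17.

17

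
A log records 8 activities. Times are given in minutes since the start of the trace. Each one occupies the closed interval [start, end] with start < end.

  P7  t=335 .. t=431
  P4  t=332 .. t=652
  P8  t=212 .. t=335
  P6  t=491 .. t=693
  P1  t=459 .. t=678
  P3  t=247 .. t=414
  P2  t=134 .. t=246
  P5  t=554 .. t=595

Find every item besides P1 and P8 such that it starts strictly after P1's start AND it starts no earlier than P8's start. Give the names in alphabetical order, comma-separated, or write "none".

Conditions: its start is strictly after P1's start (X.start > t=459) AND its start is no earlier than P8's start (X.start >= t=212).
P2: start t=134 > t=459? ✗; start t=134 >= t=212? ✗ → no.
P3: start t=247 > t=459? ✗; start t=247 >= t=212? ✓ → no.
P4: start t=332 > t=459? ✗; start t=332 >= t=212? ✓ → no.
P5: start t=554 > t=459? ✓; start t=554 >= t=212? ✓ → yes.
P6: start t=491 > t=459? ✓; start t=491 >= t=212? ✓ → yes.
P7: start t=335 > t=459? ✗; start t=335 >= t=212? ✓ → no.
Result: P5, P6.

P5, P6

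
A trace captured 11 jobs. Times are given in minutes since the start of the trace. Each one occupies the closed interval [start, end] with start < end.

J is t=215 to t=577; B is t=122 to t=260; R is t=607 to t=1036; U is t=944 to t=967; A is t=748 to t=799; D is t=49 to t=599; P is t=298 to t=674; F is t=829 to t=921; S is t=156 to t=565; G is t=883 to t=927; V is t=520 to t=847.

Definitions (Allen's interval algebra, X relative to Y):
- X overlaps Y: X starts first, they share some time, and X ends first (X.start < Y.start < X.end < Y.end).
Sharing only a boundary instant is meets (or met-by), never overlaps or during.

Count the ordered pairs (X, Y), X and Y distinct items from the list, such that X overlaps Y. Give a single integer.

Checking all 110 ordered pairs for relation 'overlaps'; matching pairs in alphabetical order:
(B, J): B overlaps J ✓
(B, S): B overlaps S ✓
(D, P): D overlaps P ✓
(D, V): D overlaps V ✓
(F, G): F overlaps G ✓
(J, P): J overlaps P ✓
(J, V): J overlaps V ✓
(P, R): P overlaps R ✓
(P, V): P overlaps V ✓
(S, J): S overlaps J ✓
(S, P): S overlaps P ✓
(S, V): S overlaps V ✓
(V, F): V overlaps F ✓
(V, R): V overlaps R ✓
Count: 14.

14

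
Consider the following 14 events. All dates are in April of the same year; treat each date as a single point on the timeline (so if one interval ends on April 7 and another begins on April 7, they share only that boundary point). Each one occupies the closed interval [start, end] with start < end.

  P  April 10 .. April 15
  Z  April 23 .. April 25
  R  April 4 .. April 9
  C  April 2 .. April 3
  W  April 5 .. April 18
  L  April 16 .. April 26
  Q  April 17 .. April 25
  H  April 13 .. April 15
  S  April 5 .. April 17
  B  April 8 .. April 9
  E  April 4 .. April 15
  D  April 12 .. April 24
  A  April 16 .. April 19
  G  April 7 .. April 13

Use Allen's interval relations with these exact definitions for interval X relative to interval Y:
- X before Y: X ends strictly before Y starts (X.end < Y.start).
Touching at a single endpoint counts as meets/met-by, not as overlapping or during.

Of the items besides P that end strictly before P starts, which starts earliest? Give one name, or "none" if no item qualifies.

C

Target P = [April 10, April 15].
A [April 16, April 19] → after → excluded.
B [April 8, April 9] → before → candidate.
C [April 2, April 3] → before → candidate.
D [April 12, April 24] → overlapped-by → excluded.
E [April 4, April 15] → finished-by → excluded.
G [April 7, April 13] → overlaps → excluded.
H [April 13, April 15] → finishes → excluded.
L [April 16, April 26] → after → excluded.
Q [April 17, April 25] → after → excluded.
R [April 4, April 9] → before → candidate.
S [April 5, April 17] → contains → excluded.
W [April 5, April 18] → contains → excluded.
Z [April 23, April 25] → after → excluded.
Among candidates, earliest start is April 2 → C.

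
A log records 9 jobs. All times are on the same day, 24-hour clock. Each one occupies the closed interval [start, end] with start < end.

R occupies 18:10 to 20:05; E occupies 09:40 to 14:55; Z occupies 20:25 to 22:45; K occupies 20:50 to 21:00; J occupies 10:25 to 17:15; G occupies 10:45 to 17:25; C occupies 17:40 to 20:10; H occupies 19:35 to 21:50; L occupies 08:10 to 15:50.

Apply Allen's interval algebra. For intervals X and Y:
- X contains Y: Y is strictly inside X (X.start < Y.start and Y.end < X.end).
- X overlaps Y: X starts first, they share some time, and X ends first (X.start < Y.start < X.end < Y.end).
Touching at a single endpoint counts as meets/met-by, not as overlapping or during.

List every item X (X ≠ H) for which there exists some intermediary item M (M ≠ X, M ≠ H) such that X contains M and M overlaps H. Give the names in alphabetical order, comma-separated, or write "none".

C

Target H = [19:35, 21:50].
Intermediaries M with M overlaps H: C, R.
Via C — items with X contains C: none.
Via R — items with X contains R: C.
Union: C.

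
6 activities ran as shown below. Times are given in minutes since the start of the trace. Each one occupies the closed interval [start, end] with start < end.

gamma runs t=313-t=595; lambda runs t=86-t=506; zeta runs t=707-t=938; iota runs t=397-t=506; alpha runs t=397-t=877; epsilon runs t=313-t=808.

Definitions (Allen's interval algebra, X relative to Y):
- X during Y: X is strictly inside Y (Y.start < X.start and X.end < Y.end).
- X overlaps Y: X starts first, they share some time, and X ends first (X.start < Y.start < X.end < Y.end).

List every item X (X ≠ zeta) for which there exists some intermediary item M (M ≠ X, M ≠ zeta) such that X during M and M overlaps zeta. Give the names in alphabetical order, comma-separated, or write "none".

iota

Target zeta = [t=707, t=938].
Intermediaries M with M overlaps zeta: alpha, epsilon.
Via alpha — items with X during alpha: none.
Via epsilon — items with X during epsilon: iota.
Union: iota.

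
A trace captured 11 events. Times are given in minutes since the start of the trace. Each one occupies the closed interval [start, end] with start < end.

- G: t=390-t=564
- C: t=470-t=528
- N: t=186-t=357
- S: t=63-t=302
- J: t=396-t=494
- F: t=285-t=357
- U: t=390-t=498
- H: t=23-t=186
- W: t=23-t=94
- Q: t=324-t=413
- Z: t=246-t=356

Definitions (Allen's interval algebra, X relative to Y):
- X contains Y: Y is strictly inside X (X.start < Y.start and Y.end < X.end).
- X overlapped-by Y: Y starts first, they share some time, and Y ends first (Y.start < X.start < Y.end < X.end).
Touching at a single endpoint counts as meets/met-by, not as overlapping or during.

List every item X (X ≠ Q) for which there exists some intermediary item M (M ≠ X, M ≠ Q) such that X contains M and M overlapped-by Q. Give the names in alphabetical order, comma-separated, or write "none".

Target Q = [t=324, t=413].
Intermediaries M with M overlapped-by Q: G, J, U.
Via G — items with X contains G: none.
Via J — items with X contains J: G, U.
Via U — items with X contains U: none.
Union: G, U.

G, U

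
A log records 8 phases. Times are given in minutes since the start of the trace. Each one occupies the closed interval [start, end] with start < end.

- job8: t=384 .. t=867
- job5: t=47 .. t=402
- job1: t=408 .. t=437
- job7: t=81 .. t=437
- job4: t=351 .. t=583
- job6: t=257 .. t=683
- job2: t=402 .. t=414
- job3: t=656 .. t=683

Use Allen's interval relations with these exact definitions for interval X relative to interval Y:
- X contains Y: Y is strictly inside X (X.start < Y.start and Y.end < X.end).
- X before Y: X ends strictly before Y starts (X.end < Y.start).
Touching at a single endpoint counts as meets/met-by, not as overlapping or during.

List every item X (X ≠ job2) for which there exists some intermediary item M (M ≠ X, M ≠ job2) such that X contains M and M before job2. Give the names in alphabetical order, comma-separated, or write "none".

Target job2 = [t=402, t=414].
Intermediaries M with M before job2: none.
Union: none.

none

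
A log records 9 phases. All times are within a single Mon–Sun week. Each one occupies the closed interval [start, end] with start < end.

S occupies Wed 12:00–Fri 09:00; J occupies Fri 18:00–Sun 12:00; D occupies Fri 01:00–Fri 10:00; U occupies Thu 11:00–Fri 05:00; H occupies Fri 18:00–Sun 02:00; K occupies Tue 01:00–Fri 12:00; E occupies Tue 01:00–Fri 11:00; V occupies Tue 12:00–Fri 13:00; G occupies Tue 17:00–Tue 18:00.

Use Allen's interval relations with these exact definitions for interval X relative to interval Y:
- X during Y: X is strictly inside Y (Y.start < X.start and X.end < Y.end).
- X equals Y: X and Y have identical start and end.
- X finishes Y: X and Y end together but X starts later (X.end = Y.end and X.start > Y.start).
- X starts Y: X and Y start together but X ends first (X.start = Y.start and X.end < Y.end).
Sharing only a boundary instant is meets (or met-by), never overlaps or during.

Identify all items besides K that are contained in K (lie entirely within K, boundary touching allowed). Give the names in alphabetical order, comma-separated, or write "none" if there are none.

D, E, G, S, U

Target K = [Tue 01:00, Fri 12:00].
D [Fri 01:00, Fri 10:00] → during → yes.
E [Tue 01:00, Fri 11:00] → starts → yes.
G [Tue 17:00, Tue 18:00] → during → yes.
H [Fri 18:00, Sun 02:00] → after → no.
J [Fri 18:00, Sun 12:00] → after → no.
S [Wed 12:00, Fri 09:00] → during → yes.
U [Thu 11:00, Fri 05:00] → during → yes.
V [Tue 12:00, Fri 13:00] → overlapped-by → no.
Result: D, E, G, S, U.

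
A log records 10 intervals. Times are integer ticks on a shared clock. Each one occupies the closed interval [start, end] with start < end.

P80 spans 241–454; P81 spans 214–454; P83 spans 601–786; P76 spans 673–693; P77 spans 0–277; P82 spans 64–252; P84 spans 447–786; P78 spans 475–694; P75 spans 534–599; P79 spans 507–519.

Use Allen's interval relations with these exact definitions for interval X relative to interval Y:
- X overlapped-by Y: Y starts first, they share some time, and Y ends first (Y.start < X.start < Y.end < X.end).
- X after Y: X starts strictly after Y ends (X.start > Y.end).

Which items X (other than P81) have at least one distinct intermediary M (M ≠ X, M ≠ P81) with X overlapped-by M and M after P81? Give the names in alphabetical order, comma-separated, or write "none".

Target P81 = [214, 454].
Intermediaries M with M after P81: P75, P76, P78, P79, P83.
Via P75 — items with X overlapped-by P75: none.
Via P76 — items with X overlapped-by P76: none.
Via P78 — items with X overlapped-by P78: P83.
Via P79 — items with X overlapped-by P79: none.
Via P83 — items with X overlapped-by P83: none.
Union: P83.

P83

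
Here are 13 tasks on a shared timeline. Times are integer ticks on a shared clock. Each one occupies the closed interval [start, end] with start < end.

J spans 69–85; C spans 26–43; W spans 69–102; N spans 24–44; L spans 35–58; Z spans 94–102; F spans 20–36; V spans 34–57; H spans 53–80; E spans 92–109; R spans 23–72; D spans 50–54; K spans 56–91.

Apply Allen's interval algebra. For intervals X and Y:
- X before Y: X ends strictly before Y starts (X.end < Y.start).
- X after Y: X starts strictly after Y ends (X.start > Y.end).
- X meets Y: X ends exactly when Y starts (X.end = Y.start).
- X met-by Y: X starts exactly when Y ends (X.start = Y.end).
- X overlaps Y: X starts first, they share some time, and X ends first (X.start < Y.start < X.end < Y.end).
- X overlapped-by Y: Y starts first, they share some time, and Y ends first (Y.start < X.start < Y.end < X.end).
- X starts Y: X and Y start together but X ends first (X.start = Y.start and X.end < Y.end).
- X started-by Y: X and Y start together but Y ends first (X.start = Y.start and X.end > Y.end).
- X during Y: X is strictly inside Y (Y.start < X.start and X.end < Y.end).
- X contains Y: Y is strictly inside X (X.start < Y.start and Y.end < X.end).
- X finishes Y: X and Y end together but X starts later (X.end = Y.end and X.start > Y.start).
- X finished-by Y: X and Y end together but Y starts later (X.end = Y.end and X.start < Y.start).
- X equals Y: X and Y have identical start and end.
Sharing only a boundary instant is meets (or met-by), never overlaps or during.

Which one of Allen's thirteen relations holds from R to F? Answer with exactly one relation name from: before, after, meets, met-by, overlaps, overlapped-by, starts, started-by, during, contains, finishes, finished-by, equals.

overlapped-by

R = [23, 72]; F = [20, 36].
Compare endpoints: R.start > F.start, R.start < F.end, R.end > F.start, R.end > F.end.
That pattern is 'overlapped-by'.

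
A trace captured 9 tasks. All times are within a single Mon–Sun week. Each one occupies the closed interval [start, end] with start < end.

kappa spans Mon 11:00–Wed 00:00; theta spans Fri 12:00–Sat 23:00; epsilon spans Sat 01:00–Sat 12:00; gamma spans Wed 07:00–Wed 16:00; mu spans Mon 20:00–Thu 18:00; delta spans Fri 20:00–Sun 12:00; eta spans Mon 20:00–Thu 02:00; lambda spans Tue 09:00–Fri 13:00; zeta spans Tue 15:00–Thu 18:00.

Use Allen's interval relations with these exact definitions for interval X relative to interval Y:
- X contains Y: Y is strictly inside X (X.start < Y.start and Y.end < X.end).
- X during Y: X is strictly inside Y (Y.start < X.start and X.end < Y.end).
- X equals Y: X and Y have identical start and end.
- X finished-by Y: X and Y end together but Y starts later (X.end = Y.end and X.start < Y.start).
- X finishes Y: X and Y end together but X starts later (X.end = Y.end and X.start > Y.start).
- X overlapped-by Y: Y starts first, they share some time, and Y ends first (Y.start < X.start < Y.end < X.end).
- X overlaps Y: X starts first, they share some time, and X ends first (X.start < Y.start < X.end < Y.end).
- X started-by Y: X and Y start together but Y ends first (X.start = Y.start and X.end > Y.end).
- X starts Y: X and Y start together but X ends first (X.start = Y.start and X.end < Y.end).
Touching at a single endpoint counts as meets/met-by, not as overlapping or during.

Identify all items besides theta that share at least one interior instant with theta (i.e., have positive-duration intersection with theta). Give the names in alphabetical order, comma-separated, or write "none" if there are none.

delta, epsilon, lambda

Target theta = [Fri 12:00, Sat 23:00].
delta [Fri 20:00, Sun 12:00] → overlapped-by → yes.
epsilon [Sat 01:00, Sat 12:00] → during → yes.
eta [Mon 20:00, Thu 02:00] → before → no.
gamma [Wed 07:00, Wed 16:00] → before → no.
kappa [Mon 11:00, Wed 00:00] → before → no.
lambda [Tue 09:00, Fri 13:00] → overlaps → yes.
mu [Mon 20:00, Thu 18:00] → before → no.
zeta [Tue 15:00, Thu 18:00] → before → no.
Result: delta, epsilon, lambda.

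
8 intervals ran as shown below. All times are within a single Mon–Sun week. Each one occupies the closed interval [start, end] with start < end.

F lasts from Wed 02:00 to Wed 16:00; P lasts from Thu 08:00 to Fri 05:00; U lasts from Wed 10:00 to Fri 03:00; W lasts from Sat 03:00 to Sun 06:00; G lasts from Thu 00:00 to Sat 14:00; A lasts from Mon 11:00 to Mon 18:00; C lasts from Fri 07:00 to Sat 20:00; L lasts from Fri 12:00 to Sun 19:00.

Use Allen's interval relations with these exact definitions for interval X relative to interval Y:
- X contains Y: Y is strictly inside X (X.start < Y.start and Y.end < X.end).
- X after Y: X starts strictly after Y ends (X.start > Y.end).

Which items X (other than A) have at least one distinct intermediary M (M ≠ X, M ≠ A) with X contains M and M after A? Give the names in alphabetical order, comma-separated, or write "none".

Target A = [Mon 11:00, Mon 18:00].
Intermediaries M with M after A: C, F, G, L, P, U, W.
Via C — items with X contains C: none.
Via F — items with X contains F: none.
Via G — items with X contains G: none.
Via L — items with X contains L: none.
Via P — items with X contains P: G.
Via U — items with X contains U: none.
Via W — items with X contains W: L.
Union: G, L.

G, L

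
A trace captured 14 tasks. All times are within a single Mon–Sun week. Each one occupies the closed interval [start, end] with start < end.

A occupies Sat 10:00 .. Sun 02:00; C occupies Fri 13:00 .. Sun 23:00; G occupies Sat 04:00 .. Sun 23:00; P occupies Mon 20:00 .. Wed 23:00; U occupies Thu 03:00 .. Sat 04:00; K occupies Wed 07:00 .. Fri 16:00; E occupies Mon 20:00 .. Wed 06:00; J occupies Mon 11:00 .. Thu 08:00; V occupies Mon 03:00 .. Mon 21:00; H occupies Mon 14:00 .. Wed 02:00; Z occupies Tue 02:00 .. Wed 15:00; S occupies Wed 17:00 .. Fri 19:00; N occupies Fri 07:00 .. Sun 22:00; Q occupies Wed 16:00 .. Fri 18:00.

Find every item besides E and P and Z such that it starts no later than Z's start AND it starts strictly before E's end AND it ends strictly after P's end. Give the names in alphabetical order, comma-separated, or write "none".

Conditions: its start is no later than Z's start (X.start <= Tue 02:00) AND its start is strictly before E's end (X.start < Wed 06:00) AND its end is strictly after P's end (X.end > Wed 23:00).
A: start Sat 10:00 <= Tue 02:00? ✗; start Sat 10:00 < Wed 06:00? ✗; end Sun 02:00 > Wed 23:00? ✓ → no.
C: start Fri 13:00 <= Tue 02:00? ✗; start Fri 13:00 < Wed 06:00? ✗; end Sun 23:00 > Wed 23:00? ✓ → no.
G: start Sat 04:00 <= Tue 02:00? ✗; start Sat 04:00 < Wed 06:00? ✗; end Sun 23:00 > Wed 23:00? ✓ → no.
H: start Mon 14:00 <= Tue 02:00? ✓; start Mon 14:00 < Wed 06:00? ✓; end Wed 02:00 > Wed 23:00? ✗ → no.
J: start Mon 11:00 <= Tue 02:00? ✓; start Mon 11:00 < Wed 06:00? ✓; end Thu 08:00 > Wed 23:00? ✓ → yes.
K: start Wed 07:00 <= Tue 02:00? ✗; start Wed 07:00 < Wed 06:00? ✗; end Fri 16:00 > Wed 23:00? ✓ → no.
N: start Fri 07:00 <= Tue 02:00? ✗; start Fri 07:00 < Wed 06:00? ✗; end Sun 22:00 > Wed 23:00? ✓ → no.
Q: start Wed 16:00 <= Tue 02:00? ✗; start Wed 16:00 < Wed 06:00? ✗; end Fri 18:00 > Wed 23:00? ✓ → no.
S: start Wed 17:00 <= Tue 02:00? ✗; start Wed 17:00 < Wed 06:00? ✗; end Fri 19:00 > Wed 23:00? ✓ → no.
U: start Thu 03:00 <= Tue 02:00? ✗; start Thu 03:00 < Wed 06:00? ✗; end Sat 04:00 > Wed 23:00? ✓ → no.
V: start Mon 03:00 <= Tue 02:00? ✓; start Mon 03:00 < Wed 06:00? ✓; end Mon 21:00 > Wed 23:00? ✗ → no.
Result: J.

J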